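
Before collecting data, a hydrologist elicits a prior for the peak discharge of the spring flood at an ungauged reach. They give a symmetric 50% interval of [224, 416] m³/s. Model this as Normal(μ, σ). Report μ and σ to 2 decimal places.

μ = 320.00, σ = 142.33

A symmetric 50% interval runs μ ± z·σ with z = 0.6745.
Half-width = 96, so σ = 96/0.6745 = 142.33.
μ is the interval midpoint, 320.00.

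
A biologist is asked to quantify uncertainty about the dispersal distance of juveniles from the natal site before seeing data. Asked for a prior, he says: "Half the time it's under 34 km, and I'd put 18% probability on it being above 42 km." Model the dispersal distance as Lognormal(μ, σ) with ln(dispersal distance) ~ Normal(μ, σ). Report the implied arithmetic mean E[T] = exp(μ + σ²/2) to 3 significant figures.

E[T] ≈ 34.9 km

If T ~ Lognormal(μ,σ) then ln T ~ Normal(μ,σ), so the p-quantile of ln T is μ + z_p·σ.
ln(34) = 3.526 and ln(42) = 3.738; z_{0.5} = 0, z_{0.82} = 0.9154.
σ = (3.738 − 3.526)/(0.9154 − (0)) = 0.231.
μ = 3.526 − (0)·0.231 = 3.526.
E[T] = exp(μ + σ²/2) = exp(3.526 + 0.0266) = 34.9 km.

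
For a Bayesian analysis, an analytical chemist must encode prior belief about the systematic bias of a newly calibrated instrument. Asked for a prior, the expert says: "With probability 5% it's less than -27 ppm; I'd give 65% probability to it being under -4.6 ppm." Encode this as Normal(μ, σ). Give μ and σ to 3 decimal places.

μ = -8.851, σ = 11.034

The p-quantile of Normal(μ,σ) is μ + z_p·σ, with z_{0.05} = -1.645 and z_{0.65} = 0.3853.
Eliminate σ: μ = (z₂·x₁ − z₁·x₂)/(z₂ − z₁) = (0.3853·-27 − (-1.645)·-4.6)/2.03 = -8.851.
Then σ = (x₂ − x₁)/(z₂ − z₁) = (-4.6 − -27)/2.03 = 11.034.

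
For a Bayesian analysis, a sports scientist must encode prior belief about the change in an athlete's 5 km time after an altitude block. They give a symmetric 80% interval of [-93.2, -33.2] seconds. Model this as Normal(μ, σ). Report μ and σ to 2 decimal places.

μ = -63.20, σ = 23.41

A symmetric 80% interval runs μ ± z·σ with z = 1.282.
Half-width = 30, so σ = 30/1.282 = 23.41.
μ is the interval midpoint, -63.20.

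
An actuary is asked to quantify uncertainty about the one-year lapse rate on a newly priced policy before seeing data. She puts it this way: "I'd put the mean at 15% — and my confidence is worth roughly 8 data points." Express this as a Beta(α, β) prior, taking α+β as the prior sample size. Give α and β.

α = 1.2, β = 6.8

Under the effective-sample-size interpretation, Beta(α, β) has prior mean α/(α+β) and prior sample size α+β.
So α+β = 8 and α/(α+β) = 0.15, giving α = 0.15·8 = 1.2 and β = 8 − 1.2 = 6.8.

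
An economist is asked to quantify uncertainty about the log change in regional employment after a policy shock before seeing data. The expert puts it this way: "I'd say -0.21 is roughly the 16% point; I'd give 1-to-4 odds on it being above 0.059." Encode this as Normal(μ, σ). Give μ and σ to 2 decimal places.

μ = -0.06, σ = 0.15

For Normal(μ,σ), the p-quantile is μ + z_p·σ. Here z_{0.16} = -0.9945, z_{0.8} = 0.8416.
So -0.21 = μ − 0.9945σ and 0.059 = μ + 0.8416σ.
Subtracting: σ = (0.059 − -0.21)/(0.8416 − (-0.9945)) = 0.15.
Then μ = -0.21 − (-0.9945)·0.15 = -0.06.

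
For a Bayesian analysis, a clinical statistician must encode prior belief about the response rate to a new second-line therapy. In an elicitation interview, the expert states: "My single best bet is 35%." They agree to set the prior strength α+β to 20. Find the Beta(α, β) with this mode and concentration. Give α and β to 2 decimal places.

α = 7.30, β = 12.70

For α,β > 1 the Beta mode is (α−1)/(α+β−2). With α+β = 20, the mode is (α−1)/18.
Set (α−1)/18 = 0.35 → α = 1 + 0.35·18 = 7.30.
β = 20 − α = 12.70.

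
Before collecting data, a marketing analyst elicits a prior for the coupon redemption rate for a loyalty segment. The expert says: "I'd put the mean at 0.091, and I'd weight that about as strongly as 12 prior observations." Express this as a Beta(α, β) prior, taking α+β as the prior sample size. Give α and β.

Under the effective-sample-size interpretation, Beta(α, β) has prior mean α/(α+β) and prior sample size α+β.
So α+β = 12 and α/(α+β) = 0.091, giving α = 0.091·12 = 1.092 and β = 12 − 1.092 = 10.908.

α = 1.092, β = 10.908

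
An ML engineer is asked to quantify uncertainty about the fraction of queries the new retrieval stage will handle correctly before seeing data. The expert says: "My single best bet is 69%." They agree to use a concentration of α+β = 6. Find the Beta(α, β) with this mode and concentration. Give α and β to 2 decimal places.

α = 3.76, β = 2.24

For α,β > 1 the Beta mode is (α−1)/(α+β−2). With α+β = 6, the mode is (α−1)/4.
Set (α−1)/4 = 0.69 → α = 1 + 0.69·4 = 3.76.
β = 6 − α = 2.24.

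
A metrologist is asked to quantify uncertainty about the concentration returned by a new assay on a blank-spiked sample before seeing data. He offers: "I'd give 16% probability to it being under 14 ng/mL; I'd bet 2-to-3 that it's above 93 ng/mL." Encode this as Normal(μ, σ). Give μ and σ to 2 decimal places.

The p-quantile of Normal(μ,σ) is μ + z_p·σ, with z_{0.16} = -0.9945 and z_{0.6} = 0.2533.
Eliminate σ: μ = (z₂·x₁ − z₁·x₂)/(z₂ − z₁) = (0.2533·14 − (-0.9945)·93)/1.248 = 76.96.
Then σ = (x₂ − x₁)/(z₂ − z₁) = (93 − 14)/1.248 = 63.31.

μ = 76.96, σ = 63.31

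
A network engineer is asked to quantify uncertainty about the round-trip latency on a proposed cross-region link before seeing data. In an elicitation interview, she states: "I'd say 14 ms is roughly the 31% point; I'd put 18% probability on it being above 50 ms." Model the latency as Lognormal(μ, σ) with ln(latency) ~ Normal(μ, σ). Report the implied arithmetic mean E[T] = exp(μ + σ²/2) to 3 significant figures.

E[T] ≈ 32.9 ms

If T ~ Lognormal(μ,σ) then ln T ~ Normal(μ,σ), so the p-quantile of ln T is μ + z_p·σ.
ln(14) = 2.639 and ln(50) = 3.912; z_{0.31} = -0.4959, z_{0.82} = 0.9154.
σ = (3.912 − 2.639)/(0.9154 − (-0.4959)) = 0.902.
μ = 2.639 − (-0.4959)·0.902 = 3.086.
E[T] = exp(μ + σ²/2) = exp(3.086 + 0.4068) = 32.9 ms.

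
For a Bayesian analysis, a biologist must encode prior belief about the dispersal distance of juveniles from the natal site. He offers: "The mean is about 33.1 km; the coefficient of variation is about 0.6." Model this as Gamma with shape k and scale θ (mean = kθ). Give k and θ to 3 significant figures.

k ≈ 2.78, θ ≈ 11.9

For Gamma(k, scale θ): mean = kθ, variance = kθ², so CV = 1/√k.
CV = 0.6, hence k = 1/CV² = 2.78.
Then θ = mean/k = 33.1/2.78 = 11.9.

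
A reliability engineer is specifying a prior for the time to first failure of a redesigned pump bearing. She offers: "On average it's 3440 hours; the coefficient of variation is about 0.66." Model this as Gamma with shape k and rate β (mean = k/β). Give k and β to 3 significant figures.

For Gamma(k, rate β): mean = k/β, variance = k/β², so CV = 1/√k.
CV = 0.66, hence k = 1/CV² = 2.3.
Then β = k/mean = 2.3/3440 = 0.000667.

k ≈ 2.3, β ≈ 0.000667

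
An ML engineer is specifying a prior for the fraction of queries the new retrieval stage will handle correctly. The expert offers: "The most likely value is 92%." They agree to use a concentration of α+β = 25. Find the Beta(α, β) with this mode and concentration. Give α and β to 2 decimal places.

α = 22.16, β = 2.84

For α,β > 1 the Beta mode is (α−1)/(α+β−2). With α+β = 25, the mode is (α−1)/23.
Set (α−1)/23 = 0.92 → α = 1 + 0.92·23 = 22.16.
β = 25 − α = 2.84.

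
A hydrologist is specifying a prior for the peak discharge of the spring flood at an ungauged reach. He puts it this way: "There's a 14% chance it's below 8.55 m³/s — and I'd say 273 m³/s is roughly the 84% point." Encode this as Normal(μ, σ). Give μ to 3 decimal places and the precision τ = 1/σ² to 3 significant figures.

The p-quantile of Normal(μ,σ) is μ + z_p·σ, with z_{0.14} = -1.08 and z_{0.84} = 0.9945.
Eliminate σ: μ = (z₂·x₁ − z₁·x₂)/(z₂ − z₁) = (0.9945·8.55 − (-1.08)·273)/2.075 = 146.247.
Then σ = (x₂ − x₁)/(z₂ − z₁) = (273 − 8.55)/2.075 = 127.459.
Precision τ = 1/σ² = 1/127.5² = 6.16e-05.

μ = 146.247, τ = 6.16e-05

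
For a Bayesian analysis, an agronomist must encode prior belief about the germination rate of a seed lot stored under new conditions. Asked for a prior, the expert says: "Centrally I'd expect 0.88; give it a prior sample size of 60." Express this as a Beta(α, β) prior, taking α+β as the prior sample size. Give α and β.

α = 52.8, β = 7.2

Under the effective-sample-size interpretation, Beta(α, β) has prior mean α/(α+β) and prior sample size α+β.
So α+β = 60 and α/(α+β) = 0.88, giving α = 0.88·60 = 52.8 and β = 60 − 52.8 = 7.2.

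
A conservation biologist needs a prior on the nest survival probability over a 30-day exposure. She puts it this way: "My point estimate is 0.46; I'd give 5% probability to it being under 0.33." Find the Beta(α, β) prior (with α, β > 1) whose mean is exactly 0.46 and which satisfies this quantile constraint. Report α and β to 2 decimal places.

With mean 0.46 fixed, write α = 0.46s, β = 0.54s where s = α+β.
Need P(θ < 0.33) = 0.05 under Beta(0.46s, 0.54s). Normal approximation: (q−m)/√(m(1−m)/s) ≈ z_{0.05} = -1.64, so s ≈ 0.46·0.54·(-1.64)²/(0.33−0.46)² = 39.8.
At s = 39.8: P(θ<0.33) ≈ 0.046. Adjusting to match 0.05 gives s ≈ 38.16.
So α = 0.46·38.16 ≈ 17.55, β = 0.54·38.16 ≈ 20.60.

α ≈ 17.55, β ≈ 20.60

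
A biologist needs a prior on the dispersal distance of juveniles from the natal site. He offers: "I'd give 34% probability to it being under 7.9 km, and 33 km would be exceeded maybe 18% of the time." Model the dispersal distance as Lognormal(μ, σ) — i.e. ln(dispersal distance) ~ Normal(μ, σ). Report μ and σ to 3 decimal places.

If T ~ Lognormal(μ,σ) then ln T ~ Normal(μ,σ), so the p-quantile of ln T is μ + z_p·σ.
ln(7.9) = 2.067 and ln(33) = 3.497; z_{0.34} = -0.4125, z_{0.82} = 0.9154.
σ = (3.497 − 2.067)/(0.9154 − (-0.4125)) = 1.077.
μ = 2.067 − (-0.4125)·1.077 = 2.511.

μ ≈ 2.511, σ ≈ 1.077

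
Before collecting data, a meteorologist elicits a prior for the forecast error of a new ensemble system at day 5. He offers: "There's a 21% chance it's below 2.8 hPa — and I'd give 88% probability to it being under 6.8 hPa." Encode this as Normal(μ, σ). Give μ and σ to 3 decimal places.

The p-quantile of Normal(μ,σ) is μ + z_p·σ, with z_{0.21} = -0.8064 and z_{0.88} = 1.175.
Eliminate σ: μ = (z₂·x₁ − z₁·x₂)/(z₂ − z₁) = (1.175·2.8 − (-0.8064)·6.8)/1.981 = 4.428.
Then σ = (x₂ − x₁)/(z₂ − z₁) = (6.8 − 2.8)/1.981 = 2.019.

μ = 4.428, σ = 2.019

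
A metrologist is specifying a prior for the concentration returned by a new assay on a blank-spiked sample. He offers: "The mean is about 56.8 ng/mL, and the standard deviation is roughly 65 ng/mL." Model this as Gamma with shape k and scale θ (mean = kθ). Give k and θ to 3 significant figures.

For Gamma(k, scale θ): mean = kθ, variance = kθ², so CV = 1/√k.
CV = SD/mean = 65/56.8 = 1.144, hence k = 1/CV² = 0.764.
Then θ = mean/k = 56.8/0.764 = 74.4.

k ≈ 0.764, θ ≈ 74.4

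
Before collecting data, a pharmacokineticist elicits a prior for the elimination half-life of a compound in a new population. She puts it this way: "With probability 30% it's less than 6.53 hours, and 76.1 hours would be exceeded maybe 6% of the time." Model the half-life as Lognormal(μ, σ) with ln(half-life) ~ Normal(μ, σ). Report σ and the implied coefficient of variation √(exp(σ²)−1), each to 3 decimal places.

If T ~ Lognormal(μ,σ) then ln T ~ Normal(μ,σ), so the p-quantile of ln T is μ + z_p·σ.
ln(6.53) = 1.876 and ln(76.1) = 4.332; z_{0.3} = -0.5244, z_{0.94} = 1.555.
σ = (4.332 − 1.876)/(1.555 − (-0.5244)) = 1.181.
μ = 1.876 − (-0.5244)·1.181 = 2.496.
CV = √(exp(σ²)−1) = √(exp(1.3949)−1) = 1.742.

σ ≈ 1.181, CV ≈ 1.742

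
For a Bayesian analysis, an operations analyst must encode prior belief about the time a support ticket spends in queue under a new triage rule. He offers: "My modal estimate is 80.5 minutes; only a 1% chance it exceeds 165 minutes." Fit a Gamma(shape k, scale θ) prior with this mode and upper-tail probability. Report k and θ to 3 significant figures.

k ≈ 10.5, θ ≈ 8.48

Gamma(k,θ) with k>1 has mode (k−1)θ, so θ = 80.5/(k−1).
Need P(X < 165) = 0.99 with θ tied to k this way. Start at k = 2, θ = 80.5: P(X<165) ≈ 0.607.
Too low — raise k to concentrate. Iterating converges to k ≈ 10.5.
Then θ = 80.5/(10.5−1) ≈ 8.48.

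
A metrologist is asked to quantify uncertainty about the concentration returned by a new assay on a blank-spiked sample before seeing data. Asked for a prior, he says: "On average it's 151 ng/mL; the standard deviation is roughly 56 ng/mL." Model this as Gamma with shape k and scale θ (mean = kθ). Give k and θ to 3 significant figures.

k ≈ 7.27, θ ≈ 20.8

For Gamma(k, scale θ): mean = kθ, variance = kθ², so CV = 1/√k.
CV = SD/mean = 56/151 = 0.3709, hence k = 1/CV² = 7.27.
Then θ = mean/k = 151/7.27 = 20.8.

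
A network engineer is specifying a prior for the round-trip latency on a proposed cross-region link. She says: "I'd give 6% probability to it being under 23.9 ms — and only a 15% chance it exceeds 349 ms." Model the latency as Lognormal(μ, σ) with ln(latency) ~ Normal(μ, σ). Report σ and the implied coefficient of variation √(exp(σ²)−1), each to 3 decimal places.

If T ~ Lognormal(μ,σ) then ln T ~ Normal(μ,σ), so the p-quantile of ln T is μ + z_p·σ.
ln(23.9) = 3.174 and ln(349) = 5.855; z_{0.06} = -1.555, z_{0.85} = 1.036.
σ = (5.855 − 3.174)/(1.036 − (-1.555)) = 1.035.
μ = 3.174 − (-1.555)·1.035 = 4.783.
CV = √(exp(σ²)−1) = √(exp(1.0707)−1) = 1.385.

σ ≈ 1.035, CV ≈ 1.385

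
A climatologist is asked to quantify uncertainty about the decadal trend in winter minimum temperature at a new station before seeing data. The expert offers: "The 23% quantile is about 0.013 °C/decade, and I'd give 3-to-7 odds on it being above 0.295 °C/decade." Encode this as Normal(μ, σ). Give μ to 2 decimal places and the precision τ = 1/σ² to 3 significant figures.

μ = 0.18, τ = 20.1

The p-quantile of Normal(μ,σ) is μ + z_p·σ, with z_{0.23} = -0.7388 and z_{0.7} = 0.5244.
Eliminate σ: μ = (z₂·x₁ − z₁·x₂)/(z₂ − z₁) = (0.5244·0.013 − (-0.7388)·0.295)/1.263 = 0.18.
Then σ = (x₂ − x₁)/(z₂ − z₁) = (0.295 − 0.013)/1.263 = 0.22.
Precision τ = 1/σ² = 1/0.2232² = 20.1.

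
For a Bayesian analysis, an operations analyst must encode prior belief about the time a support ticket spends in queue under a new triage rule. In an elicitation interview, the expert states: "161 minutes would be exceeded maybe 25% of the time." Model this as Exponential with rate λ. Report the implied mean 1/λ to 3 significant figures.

mean ≈ 116 minutes

P(T > 161.0) = e^(−λ·161.0) = 0.25, so λ = −ln(0.25)/161.0 = 0.00861.
Mean = 1/λ = 116 minutes.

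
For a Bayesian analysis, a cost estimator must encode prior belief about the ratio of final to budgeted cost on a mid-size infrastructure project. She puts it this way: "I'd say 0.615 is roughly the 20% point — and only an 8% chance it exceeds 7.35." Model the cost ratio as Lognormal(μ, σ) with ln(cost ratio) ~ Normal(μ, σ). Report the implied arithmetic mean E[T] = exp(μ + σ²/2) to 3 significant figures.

If T ~ Lognormal(μ,σ) then ln T ~ Normal(μ,σ), so the p-quantile of ln T is μ + z_p·σ.
ln(0.615) = -0.4861 and ln(7.35) = 1.995; z_{0.2} = -0.8416, z_{0.92} = 1.405.
σ = (1.995 − -0.4861)/(1.405 − (-0.8416)) = 1.104.
μ = -0.4861 − (-0.8416)·1.104 = 0.443.
E[T] = exp(μ + σ²/2) = exp(0.443 + 0.6096) = 2.87.

E[T] ≈ 2.87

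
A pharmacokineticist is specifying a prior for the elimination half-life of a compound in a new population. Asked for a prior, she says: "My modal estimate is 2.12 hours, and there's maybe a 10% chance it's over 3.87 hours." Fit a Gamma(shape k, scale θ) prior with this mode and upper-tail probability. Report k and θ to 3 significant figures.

Gamma(k,θ) with k>1 has mode (k−1)θ, so θ = 2.12/(k−1).
Need P(X < 3.87) = 0.9 with θ tied to k this way. Start at k = 2, θ = 2.12: P(X<3.87) ≈ 0.545.
Too low — raise k to concentrate. Iterating converges to k ≈ 6.26.
Then θ = 2.12/(6.26−1) ≈ 0.403.

k ≈ 6.26, θ ≈ 0.403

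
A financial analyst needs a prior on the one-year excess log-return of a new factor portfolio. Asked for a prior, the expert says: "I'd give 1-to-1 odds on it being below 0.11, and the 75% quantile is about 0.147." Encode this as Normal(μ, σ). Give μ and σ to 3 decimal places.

μ = 0.110, σ = 0.055

The p-quantile of Normal(μ,σ) is μ + z_p·σ, with z_{0.5} = 0 and z_{0.75} = 0.6745.
Eliminate σ: μ = (z₂·x₁ − z₁·x₂)/(z₂ − z₁) = (0.6745·0.11 − (0)·0.147)/0.6745 = 0.110.
Then σ = (x₂ − x₁)/(z₂ − z₁) = (0.147 − 0.11)/0.6745 = 0.055.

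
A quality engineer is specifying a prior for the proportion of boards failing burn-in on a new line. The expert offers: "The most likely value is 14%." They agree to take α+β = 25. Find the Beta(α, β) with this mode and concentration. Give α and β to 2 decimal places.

For α,β > 1 the Beta mode is (α−1)/(α+β−2). With α+β = 25, the mode is (α−1)/23.
Set (α−1)/23 = 0.14 → α = 1 + 0.14·23 = 4.22.
β = 25 − α = 20.78.

α = 4.22, β = 20.78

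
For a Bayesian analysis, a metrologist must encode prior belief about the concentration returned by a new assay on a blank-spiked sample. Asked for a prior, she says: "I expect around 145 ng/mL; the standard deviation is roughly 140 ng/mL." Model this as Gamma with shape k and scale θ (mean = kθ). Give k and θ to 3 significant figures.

k ≈ 1.07, θ ≈ 135

For Gamma(k, scale θ): mean = kθ, variance = kθ², so CV = 1/√k.
CV = SD/mean = 140/145 = 0.9655, hence k = 1/CV² = 1.07.
Then θ = mean/k = 145/1.07 = 135.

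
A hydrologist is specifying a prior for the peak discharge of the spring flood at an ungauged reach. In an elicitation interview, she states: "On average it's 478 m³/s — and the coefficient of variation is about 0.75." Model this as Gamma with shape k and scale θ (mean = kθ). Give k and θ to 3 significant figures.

For Gamma(k, scale θ): mean = kθ, variance = kθ², so CV = 1/√k.
CV = 0.75, hence k = 1/CV² = 1.78.
Then θ = mean/k = 478/1.78 = 269.

k ≈ 1.78, θ ≈ 269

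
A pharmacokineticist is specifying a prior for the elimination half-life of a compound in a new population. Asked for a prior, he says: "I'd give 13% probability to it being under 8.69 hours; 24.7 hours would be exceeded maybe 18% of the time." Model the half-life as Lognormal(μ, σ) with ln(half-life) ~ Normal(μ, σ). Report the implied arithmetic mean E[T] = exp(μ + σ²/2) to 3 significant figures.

If T ~ Lognormal(μ,σ) then ln T ~ Normal(μ,σ), so the p-quantile of ln T is μ + z_p·σ.
ln(8.69) = 2.162 and ln(24.7) = 3.207; z_{0.13} = -1.126, z_{0.82} = 0.9154.
σ = (3.207 − 2.162)/(0.9154 − (-1.126)) = 0.512.
μ = 2.162 − (-1.126)·0.512 = 2.738.
E[T] = exp(μ + σ²/2) = exp(2.738 + 0.1309) = 17.6 hours.

E[T] ≈ 17.6 hours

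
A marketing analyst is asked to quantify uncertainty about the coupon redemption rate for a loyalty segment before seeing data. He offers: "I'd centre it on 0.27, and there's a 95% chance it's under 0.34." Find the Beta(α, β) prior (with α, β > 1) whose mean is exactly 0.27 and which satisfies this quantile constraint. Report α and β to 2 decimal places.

α ≈ 31.09, β ≈ 84.07

With mean 0.27 fixed, write α = 0.27s, β = 0.73s where s = α+β.
Need P(θ < 0.34) = 0.95 under Beta(0.27s, 0.73s). Normal approximation: (q−m)/√(m(1−m)/s) ≈ z_{0.95} = 1.64, so s ≈ 0.27·0.73·(1.64)²/(0.34−0.27)² = 108.8.
At s = 108.8: P(θ<0.34) ≈ 0.945. Adjusting to match 0.95 gives s ≈ 115.16.
So α = 0.27·115.16 ≈ 31.09, β = 0.73·115.16 ≈ 84.07.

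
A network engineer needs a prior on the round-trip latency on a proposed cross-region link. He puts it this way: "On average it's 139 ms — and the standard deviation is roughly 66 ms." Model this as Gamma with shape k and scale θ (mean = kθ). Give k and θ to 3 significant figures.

k ≈ 4.44, θ ≈ 31.3

For Gamma(k, scale θ): mean = kθ, variance = kθ², so CV = 1/√k.
CV = SD/mean = 66/139 = 0.4748, hence k = 1/CV² = 4.44.
Then θ = mean/k = 139/4.44 = 31.3.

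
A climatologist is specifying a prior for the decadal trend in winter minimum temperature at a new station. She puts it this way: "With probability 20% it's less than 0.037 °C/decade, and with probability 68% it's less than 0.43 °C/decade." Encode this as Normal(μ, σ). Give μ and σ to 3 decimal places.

The p-quantile of Normal(μ,σ) is μ + z_p·σ, with z_{0.2} = -0.8416 and z_{0.68} = 0.4677.
Eliminate σ: μ = (z₂·x₁ − z₁·x₂)/(z₂ − z₁) = (0.4677·0.037 − (-0.8416)·0.43)/1.309 = 0.290.
Then σ = (x₂ − x₁)/(z₂ − z₁) = (0.43 − 0.037)/1.309 = 0.300.

μ = 0.290, σ = 0.300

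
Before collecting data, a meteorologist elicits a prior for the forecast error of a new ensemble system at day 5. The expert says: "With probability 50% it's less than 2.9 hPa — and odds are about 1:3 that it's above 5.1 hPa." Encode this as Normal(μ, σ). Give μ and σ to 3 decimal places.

For Normal(μ,σ), the p-quantile is μ + z_p·σ. Here z_{0.5} = 0, z_{0.75} = 0.6745.
So 2.9 = μ + 0σ and 5.1 = μ + 0.6745σ.
Subtracting: σ = (5.1 − 2.9)/(0.6745 − (0)) = 3.262.
Then μ = 2.9 − (0)·3.262 = 2.900.

μ = 2.900, σ = 3.262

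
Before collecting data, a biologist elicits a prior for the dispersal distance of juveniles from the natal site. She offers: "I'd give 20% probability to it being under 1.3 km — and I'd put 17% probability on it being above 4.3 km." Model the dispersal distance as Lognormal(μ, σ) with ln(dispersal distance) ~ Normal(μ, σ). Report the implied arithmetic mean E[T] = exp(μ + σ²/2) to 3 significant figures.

If T ~ Lognormal(μ,σ) then ln T ~ Normal(μ,σ), so the p-quantile of ln T is μ + z_p·σ.
ln(1.3) = 0.2624 and ln(4.3) = 1.459; z_{0.2} = -0.8416, z_{0.83} = 0.9542.
σ = (1.459 − 0.2624)/(0.9542 − (-0.8416)) = 0.666.
μ = 0.2624 − (-0.8416)·0.666 = 0.823.
E[T] = exp(μ + σ²/2) = exp(0.823 + 0.2219) = 2.84 km.

E[T] ≈ 2.84 km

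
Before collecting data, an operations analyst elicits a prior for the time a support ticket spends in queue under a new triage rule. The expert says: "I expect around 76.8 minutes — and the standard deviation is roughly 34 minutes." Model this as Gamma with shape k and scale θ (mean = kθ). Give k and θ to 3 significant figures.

For Gamma(k, scale θ): mean = kθ, variance = kθ², so CV = 1/√k.
CV = SD/mean = 34/76.8 = 0.4427, hence k = 1/CV² = 5.1.
Then θ = mean/k = 76.8/5.1 = 15.1.

k ≈ 5.1, θ ≈ 15.1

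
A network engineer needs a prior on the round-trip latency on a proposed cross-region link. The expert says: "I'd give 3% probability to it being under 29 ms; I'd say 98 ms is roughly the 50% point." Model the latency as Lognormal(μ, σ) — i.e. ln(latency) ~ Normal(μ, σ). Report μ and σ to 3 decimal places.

If T ~ Lognormal(μ,σ) then ln T ~ Normal(μ,σ), so the p-quantile of ln T is μ + z_p·σ.
ln(29) = 3.367 and ln(98) = 4.585; z_{0.03} = -1.881, z_{0.5} = 0.
σ = (4.585 − 3.367)/(0 − (-1.881)) = 0.647.
μ = 3.367 − (-1.881)·0.647 = 4.585.

μ ≈ 4.585, σ ≈ 0.647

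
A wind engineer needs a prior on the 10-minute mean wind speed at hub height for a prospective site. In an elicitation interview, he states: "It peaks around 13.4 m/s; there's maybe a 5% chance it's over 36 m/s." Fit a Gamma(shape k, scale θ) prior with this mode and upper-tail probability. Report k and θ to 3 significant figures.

Gamma(k,θ) with k>1 has mode (k−1)θ, so θ = 13.4/(k−1).
Need P(X < 36) = 0.95 with θ tied to k this way. Start at k = 2, θ = 13.4: P(X<36) ≈ 0.749.
Too low — raise k to concentrate. Iterating converges to k ≈ 3.76.
Then θ = 13.4/(3.76−1) ≈ 4.86.

k ≈ 3.76, θ ≈ 4.86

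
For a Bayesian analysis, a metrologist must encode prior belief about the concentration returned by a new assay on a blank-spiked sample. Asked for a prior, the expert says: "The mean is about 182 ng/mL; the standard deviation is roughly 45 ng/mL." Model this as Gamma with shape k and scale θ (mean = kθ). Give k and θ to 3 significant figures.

For Gamma(k, scale θ): mean = kθ, variance = kθ², so CV = 1/√k.
CV = SD/mean = 45/182 = 0.2473, hence k = 1/CV² = 16.4.
Then θ = mean/k = 182/16.4 = 11.1.

k ≈ 16.4, θ ≈ 11.1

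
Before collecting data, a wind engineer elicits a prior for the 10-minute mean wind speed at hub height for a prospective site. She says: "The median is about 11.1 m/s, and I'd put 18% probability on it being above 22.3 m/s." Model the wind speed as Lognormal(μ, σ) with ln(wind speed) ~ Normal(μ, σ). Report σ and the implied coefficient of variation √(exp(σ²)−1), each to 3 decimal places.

σ ≈ 0.762, CV ≈ 0.887

If T ~ Lognormal(μ,σ) then ln T ~ Normal(μ,σ), so the p-quantile of ln T is μ + z_p·σ.
ln(11.1) = 2.407 and ln(22.3) = 3.105; z_{0.5} = 0, z_{0.82} = 0.9154.
σ = (3.105 − 2.407)/(0.9154 − (0)) = 0.762.
μ = 2.407 − (0)·0.762 = 2.407.
CV = √(exp(σ²)−1) = √(exp(0.5809)−1) = 0.887.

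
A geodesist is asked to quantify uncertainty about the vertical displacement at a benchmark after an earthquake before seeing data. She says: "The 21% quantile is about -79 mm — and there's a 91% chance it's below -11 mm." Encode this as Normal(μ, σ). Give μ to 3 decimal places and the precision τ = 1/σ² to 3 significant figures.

For Normal(μ,σ), the p-quantile is μ + z_p·σ. Here z_{0.21} = -0.8064, z_{0.91} = 1.341.
So -79 = μ − 0.8064σ and -11 = μ + 1.341σ.
Subtracting: σ = (-11 − -79)/(1.341 − (-0.8064)) = 31.670.
Then μ = -79 − (-0.8064)·31.670 = -53.461.
Precision τ = 1/σ² = 1/31.67² = 0.000997.

μ = -53.461, τ = 0.000997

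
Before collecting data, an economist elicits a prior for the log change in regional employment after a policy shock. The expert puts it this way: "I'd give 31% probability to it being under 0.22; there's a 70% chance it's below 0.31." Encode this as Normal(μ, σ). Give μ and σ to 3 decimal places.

μ = 0.264, σ = 0.088

The p-quantile of Normal(μ,σ) is μ + z_p·σ, with z_{0.31} = -0.4959 and z_{0.7} = 0.5244.
Eliminate σ: μ = (z₂·x₁ − z₁·x₂)/(z₂ − z₁) = (0.5244·0.22 − (-0.4959)·0.31)/1.02 = 0.264.
Then σ = (x₂ − x₁)/(z₂ − z₁) = (0.31 − 0.22)/1.02 = 0.088.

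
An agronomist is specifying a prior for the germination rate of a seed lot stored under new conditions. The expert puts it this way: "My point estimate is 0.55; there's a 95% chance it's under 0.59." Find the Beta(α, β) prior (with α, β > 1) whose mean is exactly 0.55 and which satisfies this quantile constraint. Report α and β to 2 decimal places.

With mean 0.55 fixed, write α = 0.55s, β = 0.45s where s = α+β.
Need P(θ < 0.59) = 0.95 under Beta(0.55s, 0.45s). Normal approximation: (q−m)/√(m(1−m)/s) ≈ z_{0.95} = 1.64, so s ≈ 0.55·0.45·(1.64)²/(0.59−0.55)² = 418.5.
At s = 418.5: P(θ<0.59) ≈ 0.951. Adjusting to match 0.95 gives s ≈ 414.79.
So α = 0.55·414.79 ≈ 228.14, β = 0.45·414.79 ≈ 186.66.

α ≈ 228.14, β ≈ 186.66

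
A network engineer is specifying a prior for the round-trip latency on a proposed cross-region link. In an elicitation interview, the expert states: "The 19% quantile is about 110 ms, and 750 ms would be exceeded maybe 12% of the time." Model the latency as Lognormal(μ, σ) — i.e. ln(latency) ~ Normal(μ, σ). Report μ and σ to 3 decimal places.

If T ~ Lognormal(μ,σ) then ln T ~ Normal(μ,σ), so the p-quantile of ln T is μ + z_p·σ.
ln(110) = 4.7 and ln(750) = 6.62; z_{0.19} = -0.8779, z_{0.88} = 1.175.
σ = (6.62 − 4.7)/(1.175 − (-0.8779)) = 0.935.
μ = 4.7 − (-0.8779)·0.935 = 5.521.

μ ≈ 5.521, σ ≈ 0.935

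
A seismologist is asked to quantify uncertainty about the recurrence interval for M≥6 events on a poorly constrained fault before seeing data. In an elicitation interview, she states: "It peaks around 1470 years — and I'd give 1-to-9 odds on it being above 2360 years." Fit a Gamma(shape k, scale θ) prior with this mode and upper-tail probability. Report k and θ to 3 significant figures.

k ≈ 9.39, θ ≈ 175

Gamma(k,θ) with k>1 has mode (k−1)θ, so θ = 1470/(k−1).
Need P(X < 2360) = 0.9 with θ tied to k this way. Start at k = 2, θ = 1470: P(X<2360) ≈ 0.477.
Too low — raise k to concentrate. Iterating converges to k ≈ 9.39.
Then θ = 1470/(9.39−1) ≈ 175.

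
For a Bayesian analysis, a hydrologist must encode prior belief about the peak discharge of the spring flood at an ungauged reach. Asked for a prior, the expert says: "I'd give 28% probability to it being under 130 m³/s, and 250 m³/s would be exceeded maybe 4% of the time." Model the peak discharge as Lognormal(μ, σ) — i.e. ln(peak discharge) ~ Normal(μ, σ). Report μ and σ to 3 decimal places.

If T ~ Lognormal(μ,σ) then ln T ~ Normal(μ,σ), so the p-quantile of ln T is μ + z_p·σ.
ln(130) = 4.868 and ln(250) = 5.521; z_{0.28} = -0.5828, z_{0.96} = 1.751.
σ = (5.521 − 4.868)/(1.751 − (-0.5828)) = 0.280.
μ = 4.868 − (-0.5828)·0.280 = 5.031.

μ ≈ 5.031, σ ≈ 0.280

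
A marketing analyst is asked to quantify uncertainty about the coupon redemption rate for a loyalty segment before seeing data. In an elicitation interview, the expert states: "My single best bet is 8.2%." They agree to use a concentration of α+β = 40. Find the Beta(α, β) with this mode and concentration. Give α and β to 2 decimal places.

α = 4.12, β = 35.88

For α,β > 1 the Beta mode is (α−1)/(α+β−2). With α+β = 40, the mode is (α−1)/38.
Set (α−1)/38 = 0.082 → α = 1 + 0.082·38 = 4.12.
β = 40 − α = 35.88.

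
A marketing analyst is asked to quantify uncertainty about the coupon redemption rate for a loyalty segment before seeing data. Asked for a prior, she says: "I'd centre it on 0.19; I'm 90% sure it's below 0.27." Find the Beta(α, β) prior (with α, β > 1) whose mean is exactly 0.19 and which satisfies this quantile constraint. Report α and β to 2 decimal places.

α ≈ 7.95, β ≈ 33.89

With mean 0.19 fixed, write α = 0.19s, β = 0.81s where s = α+β.
Need P(θ < 0.27) = 0.9 under Beta(0.19s, 0.81s). Normal approximation: (q−m)/√(m(1−m)/s) ≈ z_{0.9} = 1.28, so s ≈ 0.19·0.81·(1.28)²/(0.27−0.19)² = 39.5.
At s = 39.5: P(θ<0.27) ≈ 0.894. Adjusting to match 0.9 gives s ≈ 41.84.
So α = 0.19·41.84 ≈ 7.95, β = 0.81·41.84 ≈ 33.89.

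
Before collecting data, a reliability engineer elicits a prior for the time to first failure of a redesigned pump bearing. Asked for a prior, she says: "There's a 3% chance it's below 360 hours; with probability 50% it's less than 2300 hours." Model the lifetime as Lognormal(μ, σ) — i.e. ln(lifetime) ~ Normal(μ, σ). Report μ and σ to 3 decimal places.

μ ≈ 7.741, σ ≈ 0.986

If T ~ Lognormal(μ,σ) then ln T ~ Normal(μ,σ), so the p-quantile of ln T is μ + z_p·σ.
ln(360) = 5.886 and ln(2300) = 7.741; z_{0.03} = -1.881, z_{0.5} = 0.
σ = (7.741 − 5.886)/(0 − (-1.881)) = 0.986.
μ = 5.886 − (-1.881)·0.986 = 7.741.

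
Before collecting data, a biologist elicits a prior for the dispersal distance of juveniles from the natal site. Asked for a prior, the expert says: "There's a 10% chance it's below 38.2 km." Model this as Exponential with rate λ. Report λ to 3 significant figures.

λ ≈ 0.00276

P(T < 38.2) = 1 − e^(−λ·38.2) = 0.1, so λ = −ln(1−0.1)/38.2 = −ln(0.9)/38.2 = 0.00276.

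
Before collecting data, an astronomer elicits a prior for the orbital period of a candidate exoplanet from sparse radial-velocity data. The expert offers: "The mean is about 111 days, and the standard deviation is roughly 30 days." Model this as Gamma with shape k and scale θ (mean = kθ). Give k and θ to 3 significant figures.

For Gamma(k, scale θ): mean = kθ, variance = kθ², so CV = 1/√k.
CV = SD/mean = 30/111 = 0.2703, hence k = 1/CV² = 13.7.
Then θ = mean/k = 111/13.7 = 8.11.

k ≈ 13.7, θ ≈ 8.11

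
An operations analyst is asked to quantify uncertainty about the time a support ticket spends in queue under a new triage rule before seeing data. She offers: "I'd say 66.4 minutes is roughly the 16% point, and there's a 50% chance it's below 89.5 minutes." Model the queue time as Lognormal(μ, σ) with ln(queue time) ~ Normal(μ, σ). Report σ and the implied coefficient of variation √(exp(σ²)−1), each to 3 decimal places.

If T ~ Lognormal(μ,σ) then ln T ~ Normal(μ,σ), so the p-quantile of ln T is μ + z_p·σ.
ln(66.4) = 4.196 and ln(89.5) = 4.494; z_{0.16} = -0.9945, z_{0.5} = 0.
σ = (4.494 − 4.196)/(0 − (-0.9945)) = 0.300.
μ = 4.196 − (-0.9945)·0.300 = 4.494.
CV = √(exp(σ²)−1) = √(exp(0.0901)−1) = 0.307.

σ ≈ 0.300, CV ≈ 0.307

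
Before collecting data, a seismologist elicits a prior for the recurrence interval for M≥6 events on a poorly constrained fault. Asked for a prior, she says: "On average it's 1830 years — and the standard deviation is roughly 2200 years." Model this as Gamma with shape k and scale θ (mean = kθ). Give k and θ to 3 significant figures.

For Gamma(k, scale θ): mean = kθ, variance = kθ², so CV = 1/√k.
CV = SD/mean = 2200/1830 = 1.202, hence k = 1/CV² = 0.692.
Then θ = mean/k = 1830/0.692 = 2640.

k ≈ 0.692, θ ≈ 2640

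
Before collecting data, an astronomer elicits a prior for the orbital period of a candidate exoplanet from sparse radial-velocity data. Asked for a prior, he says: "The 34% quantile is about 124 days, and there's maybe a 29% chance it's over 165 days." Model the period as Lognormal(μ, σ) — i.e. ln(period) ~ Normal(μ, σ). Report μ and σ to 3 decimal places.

If T ~ Lognormal(μ,σ) then ln T ~ Normal(μ,σ), so the p-quantile of ln T is μ + z_p·σ.
ln(124) = 4.82 and ln(165) = 5.106; z_{0.34} = -0.4125, z_{0.71} = 0.5534.
σ = (5.106 − 4.82)/(0.5534 − (-0.4125)) = 0.296.
μ = 4.82 − (-0.4125)·0.296 = 4.942.

μ ≈ 4.942, σ ≈ 0.296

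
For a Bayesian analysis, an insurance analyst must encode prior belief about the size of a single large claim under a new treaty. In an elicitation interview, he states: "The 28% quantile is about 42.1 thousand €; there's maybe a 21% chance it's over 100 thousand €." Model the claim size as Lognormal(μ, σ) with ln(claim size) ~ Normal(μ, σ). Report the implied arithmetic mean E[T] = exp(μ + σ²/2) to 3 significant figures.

E[T] ≈ 73.5 thousand €

If T ~ Lognormal(μ,σ) then ln T ~ Normal(μ,σ), so the p-quantile of ln T is μ + z_p·σ.
ln(42.1) = 3.74 and ln(100) = 4.605; z_{0.28} = -0.5828, z_{0.79} = 0.8064.
σ = (4.605 − 3.74)/(0.8064 − (-0.5828)) = 0.623.
μ = 3.74 − (-0.5828)·0.623 = 4.103.
E[T] = exp(μ + σ²/2) = exp(4.103 + 0.1939) = 73.5 thousand €.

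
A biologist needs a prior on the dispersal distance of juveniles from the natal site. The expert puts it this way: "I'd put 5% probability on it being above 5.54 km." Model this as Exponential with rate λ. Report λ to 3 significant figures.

λ ≈ 0.541

P(T > 5.54) = e^(−λ·5.54) = 0.05, so λ = −ln(0.05)/5.54 = 0.541.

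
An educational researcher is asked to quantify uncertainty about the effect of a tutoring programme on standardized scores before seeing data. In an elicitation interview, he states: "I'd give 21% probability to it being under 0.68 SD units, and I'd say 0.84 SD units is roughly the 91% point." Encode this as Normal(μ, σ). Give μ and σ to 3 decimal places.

μ = 0.740, σ = 0.075

For Normal(μ,σ), the p-quantile is μ + z_p·σ. Here z_{0.21} = -0.8064, z_{0.91} = 1.341.
So 0.68 = μ − 0.8064σ and 0.84 = μ + 1.341σ.
Subtracting: σ = (0.84 − 0.68)/(1.341 − (-0.8064)) = 0.075.
Then μ = 0.68 − (-0.8064)·0.075 = 0.740.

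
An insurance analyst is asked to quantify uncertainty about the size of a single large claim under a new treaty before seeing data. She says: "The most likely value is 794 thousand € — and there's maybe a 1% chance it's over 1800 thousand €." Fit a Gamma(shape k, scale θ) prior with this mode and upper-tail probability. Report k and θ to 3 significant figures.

Gamma(k,θ) with k>1 has mode (k−1)θ, so θ = 794/(k−1).
Need P(X < 1800) = 0.99 with θ tied to k this way. Start at k = 2, θ = 794: P(X<1800) ≈ 0.661.
Too low — raise k to concentrate. Iterating converges to k ≈ 8.15.
Then θ = 794/(8.15−1) ≈ 111.

k ≈ 8.15, θ ≈ 111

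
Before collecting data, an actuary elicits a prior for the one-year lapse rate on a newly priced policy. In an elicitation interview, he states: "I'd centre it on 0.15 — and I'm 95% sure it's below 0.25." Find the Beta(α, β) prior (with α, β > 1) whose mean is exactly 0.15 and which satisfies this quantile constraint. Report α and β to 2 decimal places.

With mean 0.15 fixed, write α = 0.15s, β = 0.85s where s = α+β.
Need P(θ < 0.25) = 0.95 under Beta(0.15s, 0.85s). Normal approximation: (q−m)/√(m(1−m)/s) ≈ z_{0.95} = 1.64, so s ≈ 0.15·0.85·(1.64)²/(0.25−0.15)² = 34.5.
At s = 34.5: P(θ<0.25) ≈ 0.937. Adjusting to match 0.95 gives s ≈ 40.65.
So α = 0.15·40.65 ≈ 6.10, β = 0.85·40.65 ≈ 34.55.

α ≈ 6.10, β ≈ 34.55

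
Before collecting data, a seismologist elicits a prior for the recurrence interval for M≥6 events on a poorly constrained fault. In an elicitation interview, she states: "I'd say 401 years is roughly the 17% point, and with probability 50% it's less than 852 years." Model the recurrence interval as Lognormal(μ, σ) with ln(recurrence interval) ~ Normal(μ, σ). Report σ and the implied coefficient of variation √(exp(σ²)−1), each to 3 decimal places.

If T ~ Lognormal(μ,σ) then ln T ~ Normal(μ,σ), so the p-quantile of ln T is μ + z_p·σ.
ln(401) = 5.994 and ln(852) = 6.748; z_{0.17} = -0.9542, z_{0.5} = 0.
σ = (6.748 − 5.994)/(0 − (-0.9542)) = 0.790.
μ = 5.994 − (-0.9542)·0.790 = 6.748.
CV = √(exp(σ²)−1) = √(exp(0.6238)−1) = 0.931.

σ ≈ 0.790, CV ≈ 0.931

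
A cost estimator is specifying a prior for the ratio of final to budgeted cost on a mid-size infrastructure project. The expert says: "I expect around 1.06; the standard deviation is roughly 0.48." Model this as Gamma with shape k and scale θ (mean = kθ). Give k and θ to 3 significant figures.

For Gamma(k, scale θ): mean = kθ, variance = kθ², so CV = 1/√k.
CV = SD/mean = 0.48/1.06 = 0.4528, hence k = 1/CV² = 4.88.
Then θ = mean/k = 1.06/4.88 = 0.217.

k ≈ 4.88, θ ≈ 0.217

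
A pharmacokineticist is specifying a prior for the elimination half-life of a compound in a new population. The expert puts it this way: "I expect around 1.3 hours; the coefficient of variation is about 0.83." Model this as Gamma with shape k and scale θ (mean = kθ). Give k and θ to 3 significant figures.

k ≈ 1.45, θ ≈ 0.896

For Gamma(k, scale θ): mean = kθ, variance = kθ², so CV = 1/√k.
CV = 0.83, hence k = 1/CV² = 1.45.
Then θ = mean/k = 1.3/1.45 = 0.896.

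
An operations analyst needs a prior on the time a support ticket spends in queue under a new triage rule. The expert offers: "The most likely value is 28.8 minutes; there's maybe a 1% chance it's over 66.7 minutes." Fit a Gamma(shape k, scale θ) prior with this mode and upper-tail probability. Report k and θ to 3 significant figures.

k ≈ 7.76, θ ≈ 4.26

Gamma(k,θ) with k>1 has mode (k−1)θ, so θ = 28.8/(k−1).
Need P(X < 66.7) = 0.99 with θ tied to k this way. Start at k = 2, θ = 28.8: P(X<66.7) ≈ 0.673.
Too low — raise k to concentrate. Iterating converges to k ≈ 7.76.
Then θ = 28.8/(7.76−1) ≈ 4.26.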